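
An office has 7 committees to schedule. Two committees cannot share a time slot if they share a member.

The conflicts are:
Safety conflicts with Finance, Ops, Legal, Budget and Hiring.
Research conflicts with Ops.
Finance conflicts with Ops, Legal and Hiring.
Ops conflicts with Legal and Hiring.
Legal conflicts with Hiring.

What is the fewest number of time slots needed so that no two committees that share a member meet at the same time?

Safety, Finance, Ops, Legal, Hiring are mutually in conflict, so at least 5 time slots are needed.
A valid assignment using 5 time slots: Safety=2, Research=2, Finance=5, Ops=1, Legal=3, Budget=1, Hiring=4. No two conflicting committees share a time slot.

5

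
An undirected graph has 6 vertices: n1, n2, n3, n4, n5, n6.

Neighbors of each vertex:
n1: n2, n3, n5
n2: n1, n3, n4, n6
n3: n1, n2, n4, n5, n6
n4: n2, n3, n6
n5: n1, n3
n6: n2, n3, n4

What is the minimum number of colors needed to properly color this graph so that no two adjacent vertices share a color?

4

n2, n3, n4, n6 are pairwise adjacent (a clique of size 4), so at least 4 colors are needed.
4 colors suffice: color 1 → {n3}; color 2 → {n2, n5}; color 3 → {n1, n6}; color 4 → {n4}. Every edge joins two different colors.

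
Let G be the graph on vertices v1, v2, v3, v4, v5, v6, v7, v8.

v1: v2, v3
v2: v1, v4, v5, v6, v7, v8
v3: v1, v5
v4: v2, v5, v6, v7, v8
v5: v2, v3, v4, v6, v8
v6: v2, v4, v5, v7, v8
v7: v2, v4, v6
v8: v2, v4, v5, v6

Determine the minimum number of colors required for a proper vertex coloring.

v2, v4, v5, v6, v8 are mutually adjacent (a clique of size 5), so at least 5 colors are needed.
5 colors suffice: color R → {v2, v3}; color B → {v1, v5, v7}; color G → {v6}; color Y → {v4}; color P → {v8}. Every edge joins two different colors.

5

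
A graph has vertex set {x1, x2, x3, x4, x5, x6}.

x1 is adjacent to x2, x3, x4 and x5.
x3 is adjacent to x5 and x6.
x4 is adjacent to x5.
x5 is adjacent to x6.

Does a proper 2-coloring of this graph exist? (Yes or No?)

x3, x5, x6 form a triangle, so at least 3 colors are needed.
So 2 colors are not enough.

No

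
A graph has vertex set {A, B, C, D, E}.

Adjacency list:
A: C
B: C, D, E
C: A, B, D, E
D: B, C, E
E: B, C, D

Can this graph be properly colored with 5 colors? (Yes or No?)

Yes

The chromatic number is 4. B, C, D, E are pairwise adjacent (a clique of size 4), so at least 4 colors are needed.
4 colors suffice: color 1 → {C}; color 2 → {A, B}; color 3 → {E}; color 4 → {D}.
Since 5 ≥ 4, a proper 5-coloring certainly exists.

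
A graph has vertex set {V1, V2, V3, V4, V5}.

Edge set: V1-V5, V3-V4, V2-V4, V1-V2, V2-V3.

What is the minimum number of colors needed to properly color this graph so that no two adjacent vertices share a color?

3

V2, V3, V4 are mutually adjacent, so at least 3 colors are needed.
3 colors suffice: V1=blue, V2=red, V3=green, V4=blue, V5=red. Every edge joins two different colors.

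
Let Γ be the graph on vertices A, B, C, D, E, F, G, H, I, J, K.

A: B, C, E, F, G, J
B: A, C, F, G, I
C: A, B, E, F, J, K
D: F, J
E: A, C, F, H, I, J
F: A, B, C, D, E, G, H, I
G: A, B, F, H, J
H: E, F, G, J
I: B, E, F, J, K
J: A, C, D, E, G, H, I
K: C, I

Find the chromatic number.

4

A, B, F, G are pairwise adjacent (a clique of size 4), so at least 4 colors are needed.
4 colors suffice: color red → {F, J, K}; color blue → {C, D, G, I}; color green → {B, E}; color yellow → {A, H}. No two adjacent vertices share a color.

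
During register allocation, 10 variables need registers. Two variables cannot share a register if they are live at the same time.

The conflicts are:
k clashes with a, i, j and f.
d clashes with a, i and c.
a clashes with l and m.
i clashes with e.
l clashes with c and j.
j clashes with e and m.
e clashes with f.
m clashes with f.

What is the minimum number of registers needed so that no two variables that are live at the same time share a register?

d and i conflict, so at least 2 registers are needed.
2 registers suffice: register 1 → {a, i, c, j, f}; register 2 → {k, d, l, e, m}. No two conflicting variables share a register.

2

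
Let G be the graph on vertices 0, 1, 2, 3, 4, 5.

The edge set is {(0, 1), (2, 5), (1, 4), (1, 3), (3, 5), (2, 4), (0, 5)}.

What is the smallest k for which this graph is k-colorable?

The cycle 4-1-3-5-2-4 has odd length 5, so it cannot be 2-colored; at least 3 colors are needed.
3 colors suffice: color red → {1, 5}; color blue → {0, 3, 4}; color green → {2}. Every edge joins two different colors.

3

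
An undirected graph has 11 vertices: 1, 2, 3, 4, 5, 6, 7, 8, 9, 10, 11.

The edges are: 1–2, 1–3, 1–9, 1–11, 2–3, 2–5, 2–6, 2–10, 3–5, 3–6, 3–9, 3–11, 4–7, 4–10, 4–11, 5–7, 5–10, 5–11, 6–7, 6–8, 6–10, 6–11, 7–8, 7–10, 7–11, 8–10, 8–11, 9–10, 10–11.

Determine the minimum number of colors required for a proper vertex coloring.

5

6, 7, 8, 10, 11 are mutually adjacent (a clique of size 5), so at least 5 colors are needed.
5 colors suffice: color a → {3, 10}; color b → {2, 9, 11}; color c → {1, 4, 5, 6}; color d → {7}; color e → {8}. No two adjacent vertices share a color.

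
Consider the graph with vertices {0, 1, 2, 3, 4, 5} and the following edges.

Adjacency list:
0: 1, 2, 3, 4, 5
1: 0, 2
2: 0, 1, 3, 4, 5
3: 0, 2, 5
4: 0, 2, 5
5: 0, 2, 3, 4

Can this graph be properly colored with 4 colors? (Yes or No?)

The chromatic number is 4. 0, 2, 4, 5 form a clique, so at least 4 colors are needed.
4 colors suffice: 0=b, 1=c, 2=a, 3=d, 4=d, 5=c.
That is already a proper 4-coloring.

Yes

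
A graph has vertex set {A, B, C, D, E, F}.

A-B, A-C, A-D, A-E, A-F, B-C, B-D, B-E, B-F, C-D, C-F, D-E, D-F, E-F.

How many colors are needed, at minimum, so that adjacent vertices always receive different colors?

5

A, B, D, E, F form a clique, so at least 5 colors are needed.
5 colors suffice: A=1, B=2, C=5, D=4, E=5, F=3. No two adjacent vertices share a color.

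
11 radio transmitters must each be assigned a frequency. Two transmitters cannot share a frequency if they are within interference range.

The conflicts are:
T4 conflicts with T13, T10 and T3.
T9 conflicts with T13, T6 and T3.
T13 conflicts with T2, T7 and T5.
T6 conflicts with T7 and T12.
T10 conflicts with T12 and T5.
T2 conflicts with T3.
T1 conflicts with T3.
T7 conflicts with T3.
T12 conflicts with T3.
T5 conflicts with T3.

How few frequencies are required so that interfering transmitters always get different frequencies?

T6 and T12 conflict, so at least 2 frequencies are needed.
2 frequencies suffice: frequency 1 → {T13, T6, T10, T3}; frequency 2 → {T4, T9, T2, T1, T7, T12, T5}. No two conflicting transmitters share a frequency.

2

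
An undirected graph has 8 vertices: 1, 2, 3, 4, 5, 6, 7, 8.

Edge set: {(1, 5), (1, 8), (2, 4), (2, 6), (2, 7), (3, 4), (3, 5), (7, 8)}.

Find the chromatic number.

The cycle 5-3-4-2-7-8-1-5 has odd length 7, so it cannot be 2-colored; at least 3 colors are needed.
A valid assignment using 3 colors: 1=red, 2=red, 3=red, 4=blue, 5=blue, 6=blue, 7=green, 8=blue. Each edge has distinct colors on its endpoints.

3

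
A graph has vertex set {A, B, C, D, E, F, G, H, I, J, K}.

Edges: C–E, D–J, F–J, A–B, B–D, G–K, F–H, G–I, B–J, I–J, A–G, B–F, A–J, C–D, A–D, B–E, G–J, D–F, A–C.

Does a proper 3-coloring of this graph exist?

No

A, B, D, J form a clique, so at least 4 colors are needed.
So 3 colors are not enough.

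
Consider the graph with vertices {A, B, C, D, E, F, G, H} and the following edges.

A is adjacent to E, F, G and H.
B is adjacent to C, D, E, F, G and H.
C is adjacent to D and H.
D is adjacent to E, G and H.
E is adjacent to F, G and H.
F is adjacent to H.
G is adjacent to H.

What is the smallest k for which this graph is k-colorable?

B, D, E, G, H are mutually adjacent (a clique of size 5), so at least 5 colors are needed.
5 colors suffice: color red → {H}; color blue → {C, E}; color green → {A, B}; color yellow → {F, G}; color purple → {D}. No two adjacent vertices share a color.

5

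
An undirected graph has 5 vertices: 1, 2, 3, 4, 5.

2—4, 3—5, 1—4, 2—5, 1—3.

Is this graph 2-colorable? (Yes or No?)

No

The cycle 2-5-3-1-4-2 has odd length 5, so it cannot be 2-colored; at least 3 colors are needed.
So 2 colors are not enough.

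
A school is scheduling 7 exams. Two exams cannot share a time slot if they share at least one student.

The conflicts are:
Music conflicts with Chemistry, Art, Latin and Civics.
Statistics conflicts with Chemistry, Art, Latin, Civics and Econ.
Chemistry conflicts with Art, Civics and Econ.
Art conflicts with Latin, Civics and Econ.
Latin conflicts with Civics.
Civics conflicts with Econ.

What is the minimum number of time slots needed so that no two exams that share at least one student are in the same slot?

Statistics, Chemistry, Art, Civics, Econ are mutually in conflict, so at least 5 time slots are needed.
Using 5 time slots: Music=4, Statistics=4, Chemistry=3, Art=1, Latin=3, Civics=2, Econ=5. No two conflicting exams share a time slot.

5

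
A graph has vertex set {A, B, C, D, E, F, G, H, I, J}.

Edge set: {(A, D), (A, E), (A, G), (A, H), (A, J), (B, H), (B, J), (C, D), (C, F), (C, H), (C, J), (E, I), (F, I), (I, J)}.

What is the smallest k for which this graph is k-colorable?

2

B and H are adjacent, so at least 2 colors are needed.
2 colors suffice: color red → {A, B, C, I}; color blue → {D, E, F, G, H, J}. Every edge joins two different colors.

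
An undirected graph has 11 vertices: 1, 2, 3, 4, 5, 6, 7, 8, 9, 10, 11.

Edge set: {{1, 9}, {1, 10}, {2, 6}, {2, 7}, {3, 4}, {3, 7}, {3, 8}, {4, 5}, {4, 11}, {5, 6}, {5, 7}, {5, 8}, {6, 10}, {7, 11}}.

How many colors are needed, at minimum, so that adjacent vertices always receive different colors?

2

3 and 4 are adjacent, so at least 2 colors are needed.
2 colors suffice: 1=red, 2=blue, 3=blue, 4=red, 5=blue, 6=red, 7=red, 8=red, 9=blue, 10=blue, 11=blue. Every edge joins two different colors.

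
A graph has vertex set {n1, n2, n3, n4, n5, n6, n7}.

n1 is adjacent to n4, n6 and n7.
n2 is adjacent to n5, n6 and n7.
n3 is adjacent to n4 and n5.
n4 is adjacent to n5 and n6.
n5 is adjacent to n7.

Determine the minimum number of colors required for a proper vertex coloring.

n1, n4, n6 are mutually adjacent, so at least 3 colors are needed.
3 colors suffice: n1=green, n2=green, n3=green, n4=red, n5=blue, n6=blue, n7=red. Every edge joins two different colors.

3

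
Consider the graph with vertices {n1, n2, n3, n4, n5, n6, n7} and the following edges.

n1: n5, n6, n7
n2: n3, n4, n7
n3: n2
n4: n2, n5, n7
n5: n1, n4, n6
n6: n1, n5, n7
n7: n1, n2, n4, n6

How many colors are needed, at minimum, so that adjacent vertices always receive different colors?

3

n2, n4, n7 are pairwise adjacent, so at least 3 colors are needed.
One proper 3-coloring: n1=3, n2=2, n3=1, n4=3, n5=1, n6=2, n7=1. Every edge joins two different colors.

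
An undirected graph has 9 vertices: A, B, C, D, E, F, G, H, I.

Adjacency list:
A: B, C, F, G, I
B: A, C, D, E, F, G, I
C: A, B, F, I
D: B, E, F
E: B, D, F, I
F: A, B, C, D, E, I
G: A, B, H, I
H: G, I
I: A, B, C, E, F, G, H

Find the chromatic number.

5

A, B, C, F, I form a clique, so at least 5 colors are needed.
A valid assignment using 5 colors: A=4, B=1, C=5, D=2, E=4, F=3, G=3, H=1, I=2. Every edge joins two different colors.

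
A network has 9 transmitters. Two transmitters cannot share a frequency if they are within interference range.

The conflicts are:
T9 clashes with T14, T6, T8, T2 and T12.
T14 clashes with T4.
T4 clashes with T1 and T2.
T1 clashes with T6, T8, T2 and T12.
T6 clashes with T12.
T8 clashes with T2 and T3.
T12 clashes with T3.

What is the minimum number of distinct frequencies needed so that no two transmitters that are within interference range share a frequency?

T1, T8, T2 pairwise conflict, so at least 3 frequencies are needed.
Using 3 frequencies: T9=1, T14=3, T4=2, T1=1, T6=3, T8=2, T2=3, T12=2, T3=1. No two conflicting transmitters share a frequency.

3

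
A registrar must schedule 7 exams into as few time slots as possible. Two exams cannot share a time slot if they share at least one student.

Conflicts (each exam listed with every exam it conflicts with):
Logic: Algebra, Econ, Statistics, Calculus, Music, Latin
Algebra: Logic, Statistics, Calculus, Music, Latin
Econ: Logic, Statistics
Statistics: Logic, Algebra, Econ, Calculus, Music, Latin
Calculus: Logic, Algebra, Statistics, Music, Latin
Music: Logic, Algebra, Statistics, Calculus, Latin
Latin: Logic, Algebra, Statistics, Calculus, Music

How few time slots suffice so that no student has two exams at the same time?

Logic, Algebra, Statistics, Calculus, Music, Latin pairwise conflict, so at least 6 time slots are needed.
6 time slots suffice: time slot 1 → {Statistics}; time slot 2 → {Logic}; time slot 3 → {Algebra, Econ}; time slot 4 → {Music}; time slot 5 → {Calculus}; time slot 6 → {Latin}. Every pair that conflicts lands in different time slots.

6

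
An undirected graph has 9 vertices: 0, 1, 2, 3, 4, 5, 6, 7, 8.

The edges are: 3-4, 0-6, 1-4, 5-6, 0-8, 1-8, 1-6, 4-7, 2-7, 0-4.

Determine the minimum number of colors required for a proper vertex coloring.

2

3 and 4 are adjacent, so at least 2 colors are needed.
2 colors suffice: color a → {2, 4, 6, 8}; color b → {0, 1, 3, 5, 7}. Every edge joins two different colors.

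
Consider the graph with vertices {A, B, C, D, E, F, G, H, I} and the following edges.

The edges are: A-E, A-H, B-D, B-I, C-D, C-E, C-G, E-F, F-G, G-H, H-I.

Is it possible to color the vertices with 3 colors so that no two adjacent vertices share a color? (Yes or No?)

Yes

The chromatic number is 3. The cycle G-H-A-E-C-G has odd length 5, so it cannot be 2-colored; at least 3 colors are needed.
3 colors suffice: color 1 → {B, C, F, H}; color 2 → {D, E, G, I}; color 3 → {A}.
That is already a proper 3-coloring.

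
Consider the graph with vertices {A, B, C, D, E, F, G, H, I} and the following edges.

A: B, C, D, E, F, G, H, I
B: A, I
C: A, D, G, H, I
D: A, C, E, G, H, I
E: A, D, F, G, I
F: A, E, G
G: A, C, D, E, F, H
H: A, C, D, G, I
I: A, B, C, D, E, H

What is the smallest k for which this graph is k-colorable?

A, C, D, G, H form a clique, so at least 5 colors are needed.
5 colors suffice: A=1, B=3, C=4, D=3, E=4, F=3, G=2, H=5, I=2. No two adjacent vertices share a color.

5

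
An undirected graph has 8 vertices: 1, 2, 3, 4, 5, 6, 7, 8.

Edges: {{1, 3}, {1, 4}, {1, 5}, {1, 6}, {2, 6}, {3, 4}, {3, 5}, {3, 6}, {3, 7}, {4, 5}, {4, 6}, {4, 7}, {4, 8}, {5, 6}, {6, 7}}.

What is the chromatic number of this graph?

5

1, 3, 4, 5, 6 form a clique, so at least 5 colors are needed.
5 colors suffice: color red → {6, 8}; color blue → {2, 4}; color green → {3}; color yellow → {1, 7}; color purple → {5}. No two adjacent vertices share a color.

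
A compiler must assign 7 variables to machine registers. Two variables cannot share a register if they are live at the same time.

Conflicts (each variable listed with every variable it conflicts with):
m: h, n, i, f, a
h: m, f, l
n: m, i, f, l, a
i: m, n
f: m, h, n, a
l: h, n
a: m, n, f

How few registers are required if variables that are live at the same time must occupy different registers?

m, n, f, a pairwise conflict, so at least 4 registers are needed.
4 registers suffice: register 1 → {m, l}; register 2 → {h, n}; register 3 → {i, f}; register 4 → {a}. Each listed conflict is separated.

4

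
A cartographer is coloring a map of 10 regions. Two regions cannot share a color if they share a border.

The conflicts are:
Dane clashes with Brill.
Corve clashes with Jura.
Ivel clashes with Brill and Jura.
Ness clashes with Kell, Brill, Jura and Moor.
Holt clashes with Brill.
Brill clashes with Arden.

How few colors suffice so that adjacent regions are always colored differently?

Ivel and Jura conflict, so at least 2 colors are needed.
2 colors suffice: Dane=2, Corve=2, Ivel=2, Ness=2, Holt=2, Kell=1, Brill=1, Jura=1, Moor=1, Arden=2. Every pair that conflicts lands in different colors.

2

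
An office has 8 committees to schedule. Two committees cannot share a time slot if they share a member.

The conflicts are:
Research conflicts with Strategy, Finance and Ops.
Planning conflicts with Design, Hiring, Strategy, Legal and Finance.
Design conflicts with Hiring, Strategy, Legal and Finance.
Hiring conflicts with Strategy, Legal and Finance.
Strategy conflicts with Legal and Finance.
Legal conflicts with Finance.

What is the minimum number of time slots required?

6

Planning, Design, Hiring, Strategy, Legal, Finance pairwise conflict, so at least 6 time slots are needed.
6 time slots suffice: time slot 1 → {Finance, Ops}; time slot 2 → {Strategy}; time slot 3 → {Research, Planning}; time slot 4 → {Legal}; time slot 5 → {Design}; time slot 6 → {Hiring}. Every pair that conflicts lands in different time slots.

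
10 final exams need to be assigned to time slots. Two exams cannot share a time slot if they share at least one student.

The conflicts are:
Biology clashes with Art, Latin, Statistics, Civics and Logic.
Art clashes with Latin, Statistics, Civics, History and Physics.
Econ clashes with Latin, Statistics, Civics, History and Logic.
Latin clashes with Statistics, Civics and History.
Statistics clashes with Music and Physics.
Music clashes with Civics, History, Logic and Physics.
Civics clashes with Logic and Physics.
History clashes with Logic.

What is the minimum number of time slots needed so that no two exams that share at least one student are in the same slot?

4

Biology, Art, Latin, Civics all conflict with each other, so at least 4 time slots are needed.
4 time slots suffice: time slot 1 → {Statistics, Civics, History}; time slot 2 → {Latin, Logic, Physics}; time slot 3 → {Art, Econ, Music}; time slot 4 → {Biology}. No two conflicting exams share a time slot.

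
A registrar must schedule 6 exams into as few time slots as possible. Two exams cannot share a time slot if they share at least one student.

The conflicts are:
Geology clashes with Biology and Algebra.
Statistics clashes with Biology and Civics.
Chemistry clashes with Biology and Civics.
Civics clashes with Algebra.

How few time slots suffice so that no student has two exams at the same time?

The cycle Geology-Biology-Chemistry-Civics-Algebra-Geology has odd length 5, so it cannot be 2-colored; at least 3 time slots are needed.
3 time slots suffice: Geology=3, Statistics=2, Chemistry=2, Biology=1, Civics=1, Algebra=2. Every pair that conflicts lands in different time slots.

3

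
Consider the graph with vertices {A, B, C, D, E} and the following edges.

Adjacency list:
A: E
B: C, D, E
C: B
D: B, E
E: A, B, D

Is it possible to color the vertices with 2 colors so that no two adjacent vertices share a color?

No

B, D, E are mutually adjacent, so at least 3 colors are needed.
So 2 colors are not enough.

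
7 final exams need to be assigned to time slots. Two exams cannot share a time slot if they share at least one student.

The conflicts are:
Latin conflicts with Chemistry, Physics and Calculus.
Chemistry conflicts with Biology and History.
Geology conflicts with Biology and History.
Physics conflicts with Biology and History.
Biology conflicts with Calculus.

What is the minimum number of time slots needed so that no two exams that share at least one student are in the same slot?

2

Chemistry and Biology conflict, so at least 2 time slots are needed.
2 time slots suffice: Latin=1, Chemistry=2, Geology=2, Physics=2, Biology=1, Calculus=2, History=1. No two conflicting exams share a time slot.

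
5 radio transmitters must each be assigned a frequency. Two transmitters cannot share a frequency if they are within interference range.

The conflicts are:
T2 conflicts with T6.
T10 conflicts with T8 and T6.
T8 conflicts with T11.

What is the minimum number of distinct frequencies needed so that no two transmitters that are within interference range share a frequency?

T8 and T11 conflict, so at least 2 frequencies are needed.
2 frequencies suffice: frequency 1 → {T8, T6}; frequency 2 → {T2, T10, T11}. No two conflicting transmitters share a frequency.

2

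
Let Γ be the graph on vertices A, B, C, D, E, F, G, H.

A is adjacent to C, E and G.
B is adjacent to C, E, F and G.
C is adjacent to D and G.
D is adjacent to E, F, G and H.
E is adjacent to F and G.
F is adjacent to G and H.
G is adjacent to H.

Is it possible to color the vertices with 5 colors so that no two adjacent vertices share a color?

The chromatic number is 4. D, F, G, H are pairwise adjacent (a clique of size 4), so at least 4 colors are needed.
4 colors suffice: A=2, B=2, C=3, D=2, E=4, F=3, G=1, H=4.
Since 5 ≥ 4, a proper 5-coloring certainly exists.

Yes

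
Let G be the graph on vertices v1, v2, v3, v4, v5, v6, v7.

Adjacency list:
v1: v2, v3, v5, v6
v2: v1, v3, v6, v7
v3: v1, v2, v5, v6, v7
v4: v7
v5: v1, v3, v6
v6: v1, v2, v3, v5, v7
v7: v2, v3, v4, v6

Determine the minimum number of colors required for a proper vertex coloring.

4

v1, v2, v3, v6 are pairwise adjacent (a clique of size 4), so at least 4 colors are needed.
4 colors suffice: color red → {v3, v4}; color blue → {v6}; color green → {v2, v5}; color yellow → {v1, v7}. Each edge has distinct colors on its endpoints.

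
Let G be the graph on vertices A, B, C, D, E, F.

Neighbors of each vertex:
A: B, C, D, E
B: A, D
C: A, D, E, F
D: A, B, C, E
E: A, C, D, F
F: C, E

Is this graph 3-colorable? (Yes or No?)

A, C, D, E are pairwise adjacent (a clique of size 4), so at least 4 colors are needed.
So 3 colors are not enough.

No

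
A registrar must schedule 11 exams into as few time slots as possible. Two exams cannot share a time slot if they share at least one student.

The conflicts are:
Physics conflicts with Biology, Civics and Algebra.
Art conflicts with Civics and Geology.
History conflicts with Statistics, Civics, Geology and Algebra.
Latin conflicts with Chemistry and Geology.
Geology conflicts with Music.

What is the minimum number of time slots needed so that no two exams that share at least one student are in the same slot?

2

Art and Geology conflict, so at least 2 time slots are needed.
2 time slots suffice: time slot 1 → {Statistics, Chemistry, Biology, Civics, Geology, Algebra}; time slot 2 → {Physics, Art, History, Latin, Music}. No two conflicting exams share a time slot.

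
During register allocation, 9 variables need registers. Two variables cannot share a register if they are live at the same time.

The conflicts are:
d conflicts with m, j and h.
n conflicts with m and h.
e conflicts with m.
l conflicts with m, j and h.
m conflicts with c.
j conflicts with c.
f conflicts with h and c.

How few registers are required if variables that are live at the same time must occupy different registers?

3

The cycle f-h-l-j-c-f has odd length 5, so it cannot be 2-colored; at least 3 registers are needed.
3 registers suffice: d=2, n=2, e=2, l=2, m=1, j=1, f=3, h=1, c=2. Every pair that conflicts lands in different registers.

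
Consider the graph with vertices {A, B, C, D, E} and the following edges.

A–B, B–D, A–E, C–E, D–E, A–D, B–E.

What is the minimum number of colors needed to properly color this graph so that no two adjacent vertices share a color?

4

A, B, D, E form a clique, so at least 4 colors are needed.
A valid assignment using 4 colors: A=2, B=3, C=2, D=4, E=1. Every edge joins two different colors.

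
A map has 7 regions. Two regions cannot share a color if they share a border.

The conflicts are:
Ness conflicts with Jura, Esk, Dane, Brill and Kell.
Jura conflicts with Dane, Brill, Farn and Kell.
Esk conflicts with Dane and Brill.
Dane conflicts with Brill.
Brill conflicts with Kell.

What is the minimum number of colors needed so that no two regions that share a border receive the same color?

4

Ness, Jura, Brill, Kell are mutually in conflict, so at least 4 colors are needed.
4 colors suffice: color 1 → {Brill, Farn}; color 2 → {Jura, Esk}; color 3 → {Ness}; color 4 → {Dane, Kell}. Every pair that conflicts lands in different colors.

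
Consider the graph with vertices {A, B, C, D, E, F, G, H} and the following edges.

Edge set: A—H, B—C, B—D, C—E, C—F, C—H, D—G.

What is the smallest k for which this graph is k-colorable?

B and C are adjacent, so at least 2 colors are needed.
A valid assignment using 2 colors: A=1, B=2, C=1, D=1, E=2, F=2, G=2, H=2. Every edge joins two different colors.

2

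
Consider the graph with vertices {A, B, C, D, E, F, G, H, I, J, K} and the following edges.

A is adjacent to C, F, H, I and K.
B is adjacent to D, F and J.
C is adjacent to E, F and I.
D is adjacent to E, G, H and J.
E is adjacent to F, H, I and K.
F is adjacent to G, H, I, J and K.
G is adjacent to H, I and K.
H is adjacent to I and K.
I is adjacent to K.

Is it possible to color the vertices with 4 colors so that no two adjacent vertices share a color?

A, F, H, I, K are mutually adjacent (a clique of size 5), so at least 5 colors are needed.
So 4 colors are not enough.

No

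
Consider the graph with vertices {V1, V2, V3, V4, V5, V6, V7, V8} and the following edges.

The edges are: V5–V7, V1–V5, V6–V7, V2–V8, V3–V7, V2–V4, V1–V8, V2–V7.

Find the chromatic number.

The cycle V2-V7-V5-V1-V8-V2 has odd length 5, so it cannot be 2-colored; at least 3 colors are needed.
A valid assignment using 3 colors: V1=1, V2=2, V3=2, V4=1, V5=2, V6=2, V7=1, V8=3. Every edge joins two different colors.

3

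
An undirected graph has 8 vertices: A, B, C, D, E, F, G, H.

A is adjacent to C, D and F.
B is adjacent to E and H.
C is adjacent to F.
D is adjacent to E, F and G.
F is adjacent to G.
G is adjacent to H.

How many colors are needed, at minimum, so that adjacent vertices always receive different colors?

A, D, F are mutually adjacent, so at least 3 colors are needed.
3 colors suffice: color red → {B, C, D}; color blue → {E, F, H}; color green → {A, G}. Every edge joins two different colors.

3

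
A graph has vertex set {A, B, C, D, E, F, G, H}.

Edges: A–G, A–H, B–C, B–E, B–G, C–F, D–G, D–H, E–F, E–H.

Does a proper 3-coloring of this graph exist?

The chromatic number is 3. The cycle E-H-A-G-B-E has odd length 5, so it cannot be 2-colored; at least 3 colors are needed.
One proper 3-coloring: A=blue, B=blue, C=green, D=blue, E=green, F=red, G=red, H=red.
That is already a proper 3-coloring.

Yes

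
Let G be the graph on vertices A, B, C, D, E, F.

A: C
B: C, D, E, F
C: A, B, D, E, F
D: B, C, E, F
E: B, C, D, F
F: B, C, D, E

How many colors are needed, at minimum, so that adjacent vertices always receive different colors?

B, C, D, E, F are mutually adjacent (a clique of size 5), so at least 5 colors are needed.
A valid assignment using 5 colors: A=blue, B=purple, C=red, D=yellow, E=green, F=blue. No two adjacent vertices share a color.

5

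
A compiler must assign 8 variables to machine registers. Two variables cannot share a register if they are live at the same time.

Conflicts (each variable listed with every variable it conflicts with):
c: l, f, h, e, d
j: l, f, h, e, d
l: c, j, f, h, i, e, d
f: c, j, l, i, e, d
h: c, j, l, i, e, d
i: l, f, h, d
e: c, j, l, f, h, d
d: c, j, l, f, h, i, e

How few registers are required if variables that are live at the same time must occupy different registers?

5

c, l, f, e, d are mutually in conflict, so at least 5 registers are needed.
5 registers suffice: register 1 → {d}; register 2 → {l}; register 3 → {f, h}; register 4 → {i, e}; register 5 → {c, j}. Each listed conflict is separated.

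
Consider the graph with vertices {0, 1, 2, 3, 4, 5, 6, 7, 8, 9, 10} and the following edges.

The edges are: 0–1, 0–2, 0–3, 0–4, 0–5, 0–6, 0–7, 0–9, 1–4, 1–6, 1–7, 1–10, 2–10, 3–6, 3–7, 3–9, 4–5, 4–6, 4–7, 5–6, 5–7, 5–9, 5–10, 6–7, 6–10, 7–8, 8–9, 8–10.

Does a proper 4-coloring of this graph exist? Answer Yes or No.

0, 1, 4, 6, 7 form a clique, so at least 5 colors are needed.
So 4 colors are not enough.

No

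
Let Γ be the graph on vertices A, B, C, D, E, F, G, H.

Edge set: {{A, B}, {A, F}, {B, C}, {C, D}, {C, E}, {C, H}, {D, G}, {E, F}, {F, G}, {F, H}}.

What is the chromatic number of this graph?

The cycle G-F-H-C-D-G has odd length 5, so it cannot be 2-colored; at least 3 colors are needed.
3 colors suffice: color red → {C, F}; color blue → {B, E, G, H}; color green → {A, D}. Each edge has distinct colors on its endpoints.

3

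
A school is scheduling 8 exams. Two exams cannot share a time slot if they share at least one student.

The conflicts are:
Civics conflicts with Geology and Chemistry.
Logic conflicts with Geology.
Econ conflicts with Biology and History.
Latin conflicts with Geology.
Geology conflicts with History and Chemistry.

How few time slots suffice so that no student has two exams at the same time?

Civics, Geology, Chemistry are mutually in conflict, so at least 3 time slots are needed.
3 time slots suffice: time slot 1 → {Econ, Geology}; time slot 2 → {Civics, Logic, Latin, Biology, History}; time slot 3 → {Chemistry}. Every pair that conflicts lands in different time slots.

3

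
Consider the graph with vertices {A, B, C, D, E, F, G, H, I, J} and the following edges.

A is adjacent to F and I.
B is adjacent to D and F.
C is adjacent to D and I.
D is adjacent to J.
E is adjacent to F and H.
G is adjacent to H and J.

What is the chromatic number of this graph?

3

The cycle H-G-J-D-B-F-E-H has odd length 7, so it cannot be 2-colored; at least 3 colors are needed.
3 colors suffice: color 1 → {D, F, H, I}; color 2 → {A, B, C, E, G}; color 3 → {J}. Each edge has distinct colors on its endpoints.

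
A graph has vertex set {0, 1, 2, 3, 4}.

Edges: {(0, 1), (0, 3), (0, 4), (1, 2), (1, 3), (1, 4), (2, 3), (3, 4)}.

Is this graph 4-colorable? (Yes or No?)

Yes

The chromatic number is 4. 0, 1, 3, 4 are pairwise adjacent (a clique of size 4), so at least 4 colors are needed.
4 colors suffice: 0=d, 1=b, 2=c, 3=a, 4=c.
That is already a proper 4-coloring.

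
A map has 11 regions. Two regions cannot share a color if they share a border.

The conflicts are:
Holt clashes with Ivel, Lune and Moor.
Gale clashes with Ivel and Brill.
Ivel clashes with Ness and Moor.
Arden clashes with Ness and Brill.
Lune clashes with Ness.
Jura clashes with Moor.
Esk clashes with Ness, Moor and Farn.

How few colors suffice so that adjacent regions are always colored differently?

Holt, Ivel, Moor are mutually in conflict, so at least 3 colors are needed.
3 colors suffice: color 1 → {Ness, Moor, Farn, Brill}; color 2 → {Ivel, Arden, Lune, Jura, Esk}; color 3 → {Holt, Gale}. Every pair that conflicts lands in different colors.

3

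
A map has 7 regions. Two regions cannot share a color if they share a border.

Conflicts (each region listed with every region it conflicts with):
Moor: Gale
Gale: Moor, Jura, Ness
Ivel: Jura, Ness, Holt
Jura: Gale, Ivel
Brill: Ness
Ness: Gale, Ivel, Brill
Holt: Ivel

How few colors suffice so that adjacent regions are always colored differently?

2

Ivel and Holt conflict, so at least 2 colors are needed.
2 colors suffice: color 1 → {Gale, Ivel, Brill}; color 2 → {Moor, Jura, Ness, Holt}. No two conflicting regions share a color.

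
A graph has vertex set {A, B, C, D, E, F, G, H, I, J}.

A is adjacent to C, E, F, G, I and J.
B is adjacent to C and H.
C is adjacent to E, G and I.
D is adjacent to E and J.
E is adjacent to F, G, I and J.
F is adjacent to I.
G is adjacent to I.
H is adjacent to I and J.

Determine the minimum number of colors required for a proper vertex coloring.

5

A, C, E, G, I are pairwise adjacent (a clique of size 5), so at least 5 colors are needed.
5 colors suffice: A=3, B=2, C=4, D=3, E=1, F=4, G=5, H=1, I=2, J=2. No two adjacent vertices share a color.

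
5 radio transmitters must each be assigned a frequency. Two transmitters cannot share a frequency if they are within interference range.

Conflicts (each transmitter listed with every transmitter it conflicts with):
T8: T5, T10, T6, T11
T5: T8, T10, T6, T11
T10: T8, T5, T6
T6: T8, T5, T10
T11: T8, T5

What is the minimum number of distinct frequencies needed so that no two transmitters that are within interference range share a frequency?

4

T8, T5, T10, T6 all conflict with each other, so at least 4 frequencies are needed.
4 frequencies suffice: T8=1, T5=2, T10=4, T6=3, T11=3. No two conflicting transmitters share a frequency.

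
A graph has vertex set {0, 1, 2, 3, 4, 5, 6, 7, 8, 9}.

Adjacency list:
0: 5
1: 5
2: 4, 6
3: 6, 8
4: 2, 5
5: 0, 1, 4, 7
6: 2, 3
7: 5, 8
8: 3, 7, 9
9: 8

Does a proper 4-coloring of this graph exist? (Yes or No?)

Yes

The chromatic number is 3. The cycle 2-6-3-8-7-5-4-2 has odd length 7, so it cannot be 2-colored; at least 3 colors are needed.
3 colors suffice: 0=blue, 1=blue, 2=green, 3=blue, 4=blue, 5=red, 6=red, 7=blue, 8=red, 9=blue.
Since 4 ≥ 3, a proper 4-coloring certainly exists.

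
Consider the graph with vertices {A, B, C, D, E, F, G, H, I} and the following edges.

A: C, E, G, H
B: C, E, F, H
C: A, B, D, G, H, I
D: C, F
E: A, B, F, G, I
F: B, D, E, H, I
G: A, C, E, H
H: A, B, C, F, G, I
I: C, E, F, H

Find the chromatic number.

4

A, C, G, H are pairwise adjacent (a clique of size 4), so at least 4 colors are needed.
4 colors suffice: color 1 → {D, E, H}; color 2 → {C, F}; color 3 → {B, G, I}; color 4 → {A}. Each edge has distinct colors on its endpoints.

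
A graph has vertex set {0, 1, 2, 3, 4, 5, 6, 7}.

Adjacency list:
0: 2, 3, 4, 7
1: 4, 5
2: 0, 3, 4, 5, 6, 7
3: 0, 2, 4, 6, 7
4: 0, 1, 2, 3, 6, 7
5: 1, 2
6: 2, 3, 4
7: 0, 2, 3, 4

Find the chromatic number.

0, 2, 3, 4, 7 are pairwise adjacent (a clique of size 5), so at least 5 colors are needed.
5 colors suffice: color a → {1, 2}; color b → {4, 5}; color c → {3}; color d → {6, 7}; color e → {0}. Every edge joins two different colors.

5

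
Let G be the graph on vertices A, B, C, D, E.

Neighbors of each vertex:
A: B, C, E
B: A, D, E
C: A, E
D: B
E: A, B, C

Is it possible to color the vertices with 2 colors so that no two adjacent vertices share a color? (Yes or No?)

A, B, E are pairwise adjacent, so at least 3 colors are needed.
So 2 colors are not enough.

No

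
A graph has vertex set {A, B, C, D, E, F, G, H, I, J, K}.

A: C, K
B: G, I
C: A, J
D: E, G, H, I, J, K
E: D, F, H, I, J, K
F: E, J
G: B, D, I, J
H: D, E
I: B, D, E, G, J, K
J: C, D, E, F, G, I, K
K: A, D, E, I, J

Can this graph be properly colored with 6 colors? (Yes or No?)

Yes

The chromatic number is 5. D, E, I, J, K are pairwise adjacent (a clique of size 5), so at least 5 colors are needed.
A valid assignment using 5 colors: A=red, B=red, C=blue, D=blue, E=yellow, F=blue, G=yellow, H=red, I=green, J=red, K=purple.
Since 6 ≥ 5, a proper 6-coloring certainly exists.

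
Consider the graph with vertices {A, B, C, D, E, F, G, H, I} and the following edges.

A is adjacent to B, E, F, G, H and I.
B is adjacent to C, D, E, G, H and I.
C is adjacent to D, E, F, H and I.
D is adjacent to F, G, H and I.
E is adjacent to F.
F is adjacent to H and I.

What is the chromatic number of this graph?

C, D, F, H are pairwise adjacent (a clique of size 4), so at least 4 colors are needed.
4 colors suffice: color red → {B, F}; color blue → {A, D}; color green → {C, G}; color yellow → {E, H, I}. No two adjacent vertices share a color.

4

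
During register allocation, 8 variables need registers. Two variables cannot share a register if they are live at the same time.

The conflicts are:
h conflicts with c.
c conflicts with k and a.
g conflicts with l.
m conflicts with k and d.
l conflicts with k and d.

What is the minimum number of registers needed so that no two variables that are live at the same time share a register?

2

h and c conflict, so at least 2 registers are needed.
Using 2 registers: h=2, c=1, g=2, m=1, l=1, k=2, a=2, d=2. No two conflicting variables share a register.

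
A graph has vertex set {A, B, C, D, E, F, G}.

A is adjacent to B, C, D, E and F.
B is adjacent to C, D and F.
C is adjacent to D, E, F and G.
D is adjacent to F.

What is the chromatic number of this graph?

5

A, B, C, D, F are mutually adjacent (a clique of size 5), so at least 5 colors are needed.
5 colors suffice: color 1 → {C}; color 2 → {A, G}; color 3 → {E, F}; color 4 → {D}; color 5 → {B}. Every edge joins two different colors.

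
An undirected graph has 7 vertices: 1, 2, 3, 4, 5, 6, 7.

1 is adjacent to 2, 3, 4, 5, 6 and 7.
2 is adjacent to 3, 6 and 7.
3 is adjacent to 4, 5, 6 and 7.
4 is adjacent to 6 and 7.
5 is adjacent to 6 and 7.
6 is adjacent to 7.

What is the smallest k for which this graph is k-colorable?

5

1, 3, 4, 6, 7 are mutually adjacent (a clique of size 5), so at least 5 colors are needed.
5 colors suffice: color a → {6}; color b → {3}; color c → {1}; color d → {7}; color e → {2, 4, 5}. Every edge joins two different colors.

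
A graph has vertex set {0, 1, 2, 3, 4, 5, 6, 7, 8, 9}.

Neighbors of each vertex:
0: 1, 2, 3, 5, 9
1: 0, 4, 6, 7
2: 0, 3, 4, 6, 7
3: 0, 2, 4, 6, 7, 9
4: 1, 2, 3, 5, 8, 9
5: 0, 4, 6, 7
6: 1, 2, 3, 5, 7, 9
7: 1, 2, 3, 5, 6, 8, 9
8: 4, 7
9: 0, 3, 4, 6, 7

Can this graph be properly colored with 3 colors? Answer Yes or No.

No

2, 3, 6, 7 form a clique, so at least 4 colors are needed.
So 3 colors are not enough.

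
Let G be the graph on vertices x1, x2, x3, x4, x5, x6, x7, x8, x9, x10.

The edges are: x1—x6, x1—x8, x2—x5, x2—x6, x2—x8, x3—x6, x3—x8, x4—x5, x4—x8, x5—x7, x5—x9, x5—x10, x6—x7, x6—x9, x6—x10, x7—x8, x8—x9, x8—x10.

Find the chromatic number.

2

x2 and x8 are adjacent, so at least 2 colors are needed.
One proper 2-coloring: x1=2, x2=2, x3=2, x4=2, x5=1, x6=1, x7=2, x8=1, x9=2, x10=2. No two adjacent vertices share a color.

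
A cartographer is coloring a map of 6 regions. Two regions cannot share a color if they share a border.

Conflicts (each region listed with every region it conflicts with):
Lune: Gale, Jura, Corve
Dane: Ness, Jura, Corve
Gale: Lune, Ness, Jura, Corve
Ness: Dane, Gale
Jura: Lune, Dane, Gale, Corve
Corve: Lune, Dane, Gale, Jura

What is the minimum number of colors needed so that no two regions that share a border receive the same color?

Lune, Gale, Jura, Corve pairwise conflict, so at least 4 colors are needed.
4 colors suffice: Lune=4, Dane=3, Gale=3, Ness=1, Jura=2, Corve=1. Every pair that conflicts lands in different colors.

4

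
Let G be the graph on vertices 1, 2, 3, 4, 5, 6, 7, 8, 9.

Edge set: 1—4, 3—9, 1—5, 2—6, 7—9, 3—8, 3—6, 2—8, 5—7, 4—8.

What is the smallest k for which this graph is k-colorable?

The cycle 1-5-7-9-3-8-4-1 has odd length 7, so it cannot be 2-colored; at least 3 colors are needed.
A valid assignment using 3 colors: 1=green, 2=blue, 3=blue, 4=blue, 5=red, 6=red, 7=blue, 8=red, 9=red. No two adjacent vertices share a color.

3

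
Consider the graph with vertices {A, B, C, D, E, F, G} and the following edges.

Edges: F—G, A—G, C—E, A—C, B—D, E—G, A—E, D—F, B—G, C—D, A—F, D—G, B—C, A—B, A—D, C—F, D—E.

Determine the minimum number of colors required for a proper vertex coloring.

A, D, F, G are mutually adjacent (a clique of size 4), so at least 4 colors are needed.
4 colors suffice: color 1 → {A}; color 2 → {D}; color 3 → {C, G}; color 4 → {B, E, F}. Every edge joins two different colors.

4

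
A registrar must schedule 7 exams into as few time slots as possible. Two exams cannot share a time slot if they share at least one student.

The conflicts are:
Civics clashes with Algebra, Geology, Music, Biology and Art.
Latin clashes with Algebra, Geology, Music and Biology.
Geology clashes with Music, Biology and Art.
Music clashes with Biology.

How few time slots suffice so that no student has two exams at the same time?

4

Civics, Geology, Music, Biology pairwise conflict, so at least 4 time slots are needed.
4 time slots suffice: time slot 1 → {Civics, Latin}; time slot 2 → {Algebra, Geology}; time slot 3 → {Biology, Art}; time slot 4 → {Music}. Every pair that conflicts lands in different time slots.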